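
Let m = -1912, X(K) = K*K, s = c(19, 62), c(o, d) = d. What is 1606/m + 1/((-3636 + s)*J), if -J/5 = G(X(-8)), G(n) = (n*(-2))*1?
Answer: -459187759/546679040 ≈ -0.83996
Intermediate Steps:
s = 62
X(K) = K**2
G(n) = -2*n (G(n) = -2*n*1 = -2*n)
J = 640 (J = -(-10)*(-8)**2 = -(-10)*64 = -5*(-128) = 640)
1606/m + 1/((-3636 + s)*J) = 1606/(-1912) + 1/((-3636 + 62)*640) = 1606*(-1/1912) + (1/640)/(-3574) = -803/956 - 1/3574*1/640 = -803/956 - 1/2287360 = -459187759/546679040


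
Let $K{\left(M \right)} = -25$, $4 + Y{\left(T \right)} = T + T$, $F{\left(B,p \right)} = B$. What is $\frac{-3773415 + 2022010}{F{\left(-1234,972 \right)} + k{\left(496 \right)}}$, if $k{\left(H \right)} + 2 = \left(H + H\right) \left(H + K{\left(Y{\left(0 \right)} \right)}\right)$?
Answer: $- \frac{1751405}{465996} \approx -3.7584$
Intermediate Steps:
$Y{\left(T \right)} = -4 + 2 T$ ($Y{\left(T \right)} = -4 + \left(T + T\right) = -4 + 2 T$)
$k{\left(H \right)} = -2 + 2 H \left(-25 + H\right)$ ($k{\left(H \right)} = -2 + \left(H + H\right) \left(H - 25\right) = -2 + 2 H \left(-25 + H\right)$)
$\frac{-3773415 + 2022010}{F{\left(-1234,972 \right)} + k{\left(496 \right)}} = \frac{-3773415 + 2022010}{-1234 - \left(24802 - 492032\right)} = - \frac{1751405}{-1234 - -467230} = - \frac{1751405}{-1234 + 467230} = - \frac{1751405}{465996}$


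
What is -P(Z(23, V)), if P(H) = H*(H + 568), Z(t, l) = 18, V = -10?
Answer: -10548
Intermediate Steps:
P(H) = H*(568 + H)
-P(Z(23, V)) = -18*(568 + 18) = -18*586 = -1*10548 = -10548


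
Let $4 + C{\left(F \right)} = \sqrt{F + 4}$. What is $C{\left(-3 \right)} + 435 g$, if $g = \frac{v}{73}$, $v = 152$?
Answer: $\frac{65901}{73} \approx 902.75$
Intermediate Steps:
$C{\left(F \right)} = -4 + \sqrt{4 + F}$ ($C{\left(F \right)} = -4 + \sqrt{F + 4} = -4 + \sqrt{4 + F}$)
$g = \frac{152}{73} \approx 2.0822$
$C{\left(-3 \right)} + 435 g = \left(-4 + \sqrt{4 - 3}\right) + 435 \cdot \frac{152}{73} = \left(-4 + \sqrt{1}\right) + \frac{66120}{73} = \left(-4 + 1\right) + \frac{66120}{73} = -3 + \frac{66120}{73} = \frac{65901}{73}$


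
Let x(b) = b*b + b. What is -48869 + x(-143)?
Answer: -28563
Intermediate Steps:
x(b) = b + b² (x(b) = b² + b = b + b²)
-48869 + x(-143) = -48869 - 143*(1 - 143) = -48869 - 143*(-142) = -48869 + 20306 = -28563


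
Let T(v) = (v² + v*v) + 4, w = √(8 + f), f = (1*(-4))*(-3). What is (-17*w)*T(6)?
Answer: -2584*√5 ≈ -5778.0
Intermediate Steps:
f = 12 (f = -4*(-3) = 12)
w = 2*√5 (w = √(8 + 12) = √20 = 2*√5 ≈ 4.4721)
T(v) = 4 + 2*v² (T(v) = (v² + v²) + 4 = 2*v² + 4 = 4 + 2*v²)
(-17*w)*T(6) = (-34*√5)*(4 + 2*6²) = (-34*√5)*(4 + 2*36) = (-34*√5)*(4 + 72) = -34*√5*76 = -2584*√5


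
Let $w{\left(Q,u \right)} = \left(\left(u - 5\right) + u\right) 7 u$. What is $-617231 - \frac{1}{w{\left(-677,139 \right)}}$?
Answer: $- \frac{163954453300}{265629} \approx -6.1723 \cdot 10^{5}$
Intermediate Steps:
$w{\left(Q,u \right)} = u \left(-35 + 14 u\right)$ ($w{\left(Q,u \right)} = \left(\left(-5 + u\right) + u\right) 7 u = \left(-5 + 2 u\right) 7 u = \left(-35 + 14 u\right) u = u \left(-35 + 14 u\right)$)
$-617231 - \frac{1}{w{\left(-677,139 \right)}} = -617231 - \frac{1}{7 \cdot 139 \left(-5 + 2 \cdot 139\right)} = -617231 - \frac{1}{7 \cdot 139 \left(-5 + 278\right)} = -617231 - \frac{1}{7 \cdot 139 \cdot 273} = -617231 - \frac{1}{265629} = - \frac{163954453300}{265629}$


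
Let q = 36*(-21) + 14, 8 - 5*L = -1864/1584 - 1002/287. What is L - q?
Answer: 42308867/56826 ≈ 744.53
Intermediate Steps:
L = 143975/56826 (L = 8/5 - (-1864/1584 - 1002/287)/5 = 8/5 - (-1864*1/1584 - 1002*1/287)/5 = 8/5 - (-233/198 - 1002/287)/5 = 8/5 - ⅕*(-265267/56826) = 8/5 + 265267/284130 = 143975/56826 ≈ 2.5336)
q = -742 (q = -756 + 14 = -742)
L - q = 143975/56826 - 1*(-742) = 143975/56826 + 742 = 42308867/56826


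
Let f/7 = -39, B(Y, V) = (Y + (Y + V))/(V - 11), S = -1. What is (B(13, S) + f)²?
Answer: 10896601/144 ≈ 75671.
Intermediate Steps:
B(Y, V) = (V + 2*Y)/(-11 + V) (B(Y, V) = (Y + (V + Y))/(-11 + V) = (V + 2*Y)/(-11 + V))
f = -273 (f = 7*(-39) = -273)
(B(13, S) + f)² = ((-1 + 2*13)/(-11 - 1) - 273)² = ((-1 + 26)/(-12) - 273)² = (-1/12*25 - 273)² = (-25/12 - 273)² = (-3301/12)² = 10896601/144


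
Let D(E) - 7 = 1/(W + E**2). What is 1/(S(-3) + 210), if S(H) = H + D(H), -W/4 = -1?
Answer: 13/2783 ≈ 0.0046712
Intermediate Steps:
W = 4 (W = -4*(-1) = 4)
D(E) = 7 + 1/(4 + E**2)
S(H) = H + (29 + 7*H**2)/(4 + H**2)
1/(S(-3) + 210) = 1/((29 + 7*(-3)**2 - 3*(4 + (-3)**2))/(4 + (-3)**2) + 210) = 1/((29 + 7*9 - 3*(4 + 9))/(4 + 9) + 210) = 1/((29 + 63 - 3*13)/13 + 210) = 1/((29 + 63 - 39)/13 + 210) = 1/((1/13)*53 + 210) = 1/(53/13 + 210) = 1/(2783/13) = 13/2783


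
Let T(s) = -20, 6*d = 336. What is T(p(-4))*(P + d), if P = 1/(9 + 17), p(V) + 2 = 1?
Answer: -14570/13 ≈ -1120.8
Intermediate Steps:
d = 56 (d = (1/6)*336 = 56)
p(V) = -1 (p(V) = -2 + 1 = -1)
P = 1/26 ≈ 0.038462
T(p(-4))*(P + d) = -20*(1/26 + 56) = -20*1457/26 = -14570/13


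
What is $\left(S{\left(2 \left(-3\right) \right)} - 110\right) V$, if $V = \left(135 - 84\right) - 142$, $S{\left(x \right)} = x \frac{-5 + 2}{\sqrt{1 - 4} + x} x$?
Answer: $8498 - 252 i \sqrt{3} \approx 8498.0 - 436.48 i$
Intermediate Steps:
$S{\left(x \right)} = - \frac{3 x^{2}}{x + i \sqrt{3}}$ ($S{\left(x \right)} = x \left(- \frac{3}{\sqrt{-3} + x}\right) x = x \left(- \frac{3}{i \sqrt{3} + x}\right) x = x \left(- \frac{3}{x + i \sqrt{3}}\right) x = - \frac{3 x}{x + i \sqrt{3}} x = - \frac{3 x^{2}}{x + i \sqrt{3}}$)
$V = -91$ ($V = 51 - 142 = -91$)
$\left(S{\left(2 \left(-3\right) \right)} - 110\right) V = \left(- \frac{3 \left(2 \left(-3\right)\right)^{2}}{2 \left(-3\right) + i \sqrt{3}} - 110\right) \left(-91\right) = \left(- \frac{3 \left(-6\right)^{2}}{-6 + i \sqrt{3}} - 110\right) \left(-91\right) = \left(\left(-3\right) 36 \frac{1}{-6 + i \sqrt{3}} - 110\right) \left(-91\right) = \left(- \frac{108}{-6 + i \sqrt{3}} - 110\right) \left(-91\right) = \left(-110 - \frac{108}{-6 + i \sqrt{3}}\right) \left(-91\right) = 10010 + \frac{9828}{-6 + i \sqrt{3}}$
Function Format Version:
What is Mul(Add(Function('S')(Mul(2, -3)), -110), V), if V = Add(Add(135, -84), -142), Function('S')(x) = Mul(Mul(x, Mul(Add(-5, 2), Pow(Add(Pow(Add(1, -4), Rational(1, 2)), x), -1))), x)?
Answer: Add(8498, Mul(-252, I, Pow(3, Rational(1, 2)))) ≈ Add(8498.0, Mul(-436.48, I))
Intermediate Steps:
Function('S')(x) = Mul(-3, Pow(x, 2), Pow(Add(x, Mul(I, Pow(3, Rational(1, 2)))), -1)) (Function('S')(x) = Mul(Mul(x, Mul(-3, Pow(Add(Pow(-3, Rational(1, 2)), x), -1))), x) = Mul(Mul(x, Mul(-3, Pow(Add(Mul(I, Pow(3, Rational(1, 2))), x), -1))), x) = Mul(Mul(x, Mul(-3, Pow(Add(x, Mul(I, Pow(3, Rational(1, 2)))), -1))), x) = Mul(Mul(-3, x, Pow(Add(x, Mul(I, Pow(3, Rational(1, 2)))), -1)), x) = Mul(-3, Pow(x, 2), Pow(Add(x, Mul(I, Pow(3, Rational(1, 2)))), -1)))
V = -91 (V = Add(51, -142) = -91)
Mul(Add(Function('S')(Mul(2, -3)), -110), V) = Mul(Add(Mul(-3, Pow(Mul(2, -3), 2), Pow(Add(Mul(2, -3), Mul(I, Pow(3, Rational(1, 2)))), -1)), -110), -91) = Mul(Add(Mul(-3, Pow(-6, 2), Pow(Add(-6, Mul(I, Pow(3, Rational(1, 2)))), -1)), -110), -91) = Mul(Add(Mul(-3, 36, Pow(Add(-6, Mul(I, Pow(3, Rational(1, 2)))), -1)), -110), -91) = Mul(Add(Mul(-108, Pow(Add(-6, Mul(I, Pow(3, Rational(1, 2)))), -1)), -110), -91) = Mul(Add(-110, Mul(-108, Pow(Add(-6, Mul(I, Pow(3, Rational(1, 2)))), -1))), -91) = Add(10010, Mul(9828, Pow(Add(-6, Mul(I, Pow(3, Rational(1, 2)))), -1)))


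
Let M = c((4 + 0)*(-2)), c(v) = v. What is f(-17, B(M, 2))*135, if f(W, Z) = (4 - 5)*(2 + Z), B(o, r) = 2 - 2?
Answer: -270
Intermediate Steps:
M = -8 (M = (4 + 0)*(-2) = 4*(-2) = -8)
B(o, r) = 0
f(W, Z) = -2 - Z (f(W, Z) = -(2 + Z) = -2 - Z)
f(-17, B(M, 2))*135 = (-2 - 1*0)*135 = (-2 + 0)*135 = -2*135 = -270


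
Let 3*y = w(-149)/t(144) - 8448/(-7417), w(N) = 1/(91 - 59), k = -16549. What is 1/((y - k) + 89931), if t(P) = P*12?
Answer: 1230391296/131012532346105 ≈ 9.3914e-6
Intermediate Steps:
w(N) = 1/32
t(P) = 12*P
y = 467148025/1230391296 (y = (1/(32*((12*144))) - 8448/(-7417))/3 = ((1/32)/1728 - 8448*(-1/7417))/3 = ((1/32)*(1/1728) + 8448/7417)/3 = (1/55296 + 8448/7417)/3 = (⅓)*(467148025/410130432) = 467148025/1230391296 ≈ 0.37967)
1/((y - k) + 89931) = 1/((467148025/1230391296 - 1*(-16549)) + 89931) = 1/((467148025/1230391296 + 16549) + 89931) = 1/(20362212705529/1230391296 + 89931) = 1/(131012532346105/1230391296) = 1230391296/131012532346105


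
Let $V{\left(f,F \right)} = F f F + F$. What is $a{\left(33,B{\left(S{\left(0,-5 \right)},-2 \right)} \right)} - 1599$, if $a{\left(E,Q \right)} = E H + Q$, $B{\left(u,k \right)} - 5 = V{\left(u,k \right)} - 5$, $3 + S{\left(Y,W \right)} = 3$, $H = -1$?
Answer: $-1634$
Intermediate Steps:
$V{\left(f,F \right)} = F + f F^{2}$ ($V{\left(f,F \right)} = f F^{2} + F = F + f F^{2}$)
$S{\left(Y,W \right)} = 0$ ($S{\left(Y,W \right)} = -3 + 3 = 0$)
$B{\left(u,k \right)} = k \left(1 + k u\right)$ ($B{\left(u,k \right)} = 5 + \left(k \left(1 + k u\right) - 5\right) = 5 + \left(-5 + k \left(1 + k u\right)\right) = k \left(1 + k u\right)$)
$a{\left(E,Q \right)} = Q - E$ ($a{\left(E,Q \right)} = E \left(-1\right) + Q = - E + Q = Q - E$)
$a{\left(33,B{\left(S{\left(0,-5 \right)},-2 \right)} \right)} - 1599 = \left(- 2 \left(1 - 0\right) - 33\right) - 1599 = \left(- 2 \left(1 + 0\right) - 33\right) - 1599 = \left(\left(-2\right) 1 - 33\right) - 1599 = \left(-2 - 33\right) - 1599 = -35 - 1599 = -1634$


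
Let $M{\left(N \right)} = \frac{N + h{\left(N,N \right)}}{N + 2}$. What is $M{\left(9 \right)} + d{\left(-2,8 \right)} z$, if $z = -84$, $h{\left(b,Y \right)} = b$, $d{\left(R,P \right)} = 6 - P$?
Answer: $\frac{1866}{11} \approx 169.64$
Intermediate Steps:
$M{\left(N \right)} = \frac{2 N}{2 + N}$ ($M{\left(N \right)} = \frac{N + N}{N + 2} = \frac{2 N}{2 + N}$)
$M{\left(9 \right)} + d{\left(-2,8 \right)} z = 2 \cdot 9 \frac{1}{2 + 9} + \left(6 - 8\right) \left(-84\right) = 2 \cdot 9 \cdot \frac{1}{11} + \left(6 - 8\right) \left(-84\right) = 2 \cdot 9 \cdot \frac{1}{11} - -168 = \frac{18}{11} + 168 = \frac{1866}{11}$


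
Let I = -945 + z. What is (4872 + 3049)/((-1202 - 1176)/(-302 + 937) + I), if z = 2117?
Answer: 5029835/741842 ≈ 6.7802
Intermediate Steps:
I = 1172 (I = -945 + 2117 = 1172)
(4872 + 3049)/((-1202 - 1176)/(-302 + 937) + I) = (4872 + 3049)/((-1202 - 1176)/(-302 + 937) + 1172) = 7921/(-2378/635 + 1172) = 7921/(741842/635) = 7921*(635/741842) = 5029835/741842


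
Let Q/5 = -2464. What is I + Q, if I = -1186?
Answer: -13506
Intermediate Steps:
Q = -12320 (Q = 5*(-2464) = -12320)
I + Q = -1186 - 12320 = -13506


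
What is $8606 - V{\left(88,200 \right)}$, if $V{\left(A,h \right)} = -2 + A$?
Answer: $8520$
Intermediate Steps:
$8606 - V{\left(88,200 \right)} = 8606 - \left(-2 + 88\right) = 8606 - 86 = 8520$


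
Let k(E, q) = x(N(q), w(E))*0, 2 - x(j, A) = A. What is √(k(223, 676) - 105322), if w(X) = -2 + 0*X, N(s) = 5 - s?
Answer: I*√105322 ≈ 324.53*I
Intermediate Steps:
w(X) = -2 (w(X) = -2 + 0 = -2)
x(j, A) = 2 - A
k(E, q) = 0 (k(E, q) = (2 - 1*(-2))*0 = (2 + 2)*0 = 4*0 = 0)
√(k(223, 676) - 105322) = √(0 - 105322) = √(-105322) = I*√105322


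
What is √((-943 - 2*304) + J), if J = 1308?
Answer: 9*I*√3 ≈ 15.588*I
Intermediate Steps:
√((-943 - 2*304) + J) = √((-943 - 2*304) + 1308) = √((-943 - 608) + 1308) = √(-1551 + 1308) = √(-243) = 9*I*√3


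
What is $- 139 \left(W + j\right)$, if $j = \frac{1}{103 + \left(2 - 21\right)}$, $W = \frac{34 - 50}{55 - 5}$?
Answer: $\frac{89933}{2100} \approx 42.825$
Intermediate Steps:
$W = - \frac{8}{25}$ ($W = - \frac{16}{50} = \left(-16\right) \frac{1}{50} = - \frac{8}{25} \approx -0.32$)
$j = \frac{1}{84}$ ($j = \frac{1}{103 + \left(2 - 21\right)} = \frac{1}{103 - 19} = \frac{1}{84} \approx 0.011905$)
$- 139 \left(W + j\right) = - 139 \left(- \frac{8}{25} + \frac{1}{84}\right) = \left(-139\right) \left(- \frac{647}{2100}\right) = \frac{89933}{2100}$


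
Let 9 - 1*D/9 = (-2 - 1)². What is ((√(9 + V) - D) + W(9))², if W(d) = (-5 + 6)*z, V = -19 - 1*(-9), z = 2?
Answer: (2 + I)² ≈ 3.0 + 4.0*I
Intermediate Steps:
V = -10 (V = -19 + 9 = -10)
D = 0 (D = 81 - 9*(-2 - 1)² = 81 - 9*(-3)² = 81 - 9*9 = 81 - 81 = 0)
W(d) = 2 (W(d) = (-5 + 6)*2 = 1*2 = 2)
((√(9 + V) - D) + W(9))² = ((√(9 - 10) - 1*0) + 2)² = ((√(-1) + 0) + 2)² = ((I + 0) + 2)² = (I + 2)² = (2 + I)²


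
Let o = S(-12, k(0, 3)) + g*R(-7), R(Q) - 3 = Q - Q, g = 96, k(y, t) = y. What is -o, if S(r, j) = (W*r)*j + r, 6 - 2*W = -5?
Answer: -276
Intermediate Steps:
W = 11/2 (W = 3 - 1/2*(-5) = 3 + 5/2 = 11/2 ≈ 5.5000)
S(r, j) = r + 11*j*r/2 (S(r, j) = (11*r/2)*j + r = 11*j*r/2 + r = r + 11*j*r/2)
R(Q) = 3 (R(Q) = 3 + (Q - Q) = 3 + 0 = 3)
o = 276 (o = (1/2)*(-12)*(2 + 11*0) + 96*3 = (1/2)*(-12)*(2 + 0) + 288 = (1/2)*(-12)*2 + 288 = -12 + 288 = 276)
-o = -1*276 = -276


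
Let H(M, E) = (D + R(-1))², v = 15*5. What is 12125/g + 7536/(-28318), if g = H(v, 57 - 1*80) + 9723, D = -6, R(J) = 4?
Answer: 135026539/137724593 ≈ 0.98041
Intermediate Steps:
v = 75
H(M, E) = 4 (H(M, E) = (-6 + 4)² = (-2)² = 4)
g = 9727 (g = 4 + 9723 = 9727)
12125/g + 7536/(-28318) = 12125/9727 + 7536/(-28318) = 12125*(1/9727) + 7536*(-1/28318) = 12125/9727 - 3768/14159 = 135026539/137724593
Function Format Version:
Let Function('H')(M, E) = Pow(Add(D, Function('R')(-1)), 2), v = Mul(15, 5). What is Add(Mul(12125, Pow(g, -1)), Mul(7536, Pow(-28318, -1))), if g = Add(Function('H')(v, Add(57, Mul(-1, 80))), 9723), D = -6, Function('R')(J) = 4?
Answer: Rational(135026539, 137724593) ≈ 0.98041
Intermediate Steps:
v = 75
Function('H')(M, E) = 4 (Function('H')(M, E) = Pow(Add(-6, 4), 2) = Pow(-2, 2) = 4)
g = 9727 (g = Add(4, 9723) = 9727)
Add(Mul(12125, Pow(g, -1)), Mul(7536, Pow(-28318, -1))) = Add(Mul(12125, Pow(9727, -1)), Mul(7536, Pow(-28318, -1))) = Add(Mul(12125, Rational(1, 9727)), Mul(7536, Rational(-1, 28318))) = Add(Rational(12125, 9727), Rational(-3768, 14159)) = Rational(135026539, 137724593)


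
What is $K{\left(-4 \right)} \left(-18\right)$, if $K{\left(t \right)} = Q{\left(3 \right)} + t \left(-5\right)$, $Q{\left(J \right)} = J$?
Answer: $-414$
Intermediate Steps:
$K{\left(t \right)} = 3 - 5 t$ ($K{\left(t \right)} = 3 + t \left(-5\right) = 3 - 5 t$)
$K{\left(-4 \right)} \left(-18\right) = \left(3 - -20\right) \left(-18\right) = \left(3 + 20\right) \left(-18\right) = 23 \left(-18\right) = -414$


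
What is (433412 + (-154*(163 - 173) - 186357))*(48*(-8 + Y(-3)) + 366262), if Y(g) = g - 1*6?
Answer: 90848048370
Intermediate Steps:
Y(g) = -6 + g (Y(g) = g - 6 = -6 + g)
(433412 + (-154*(163 - 173) - 186357))*(48*(-8 + Y(-3)) + 366262) = (433412 + (-154*(163 - 173) - 186357))*(48*(-8 + (-6 - 3)) + 366262) = (433412 + (-154*(-10) - 186357))*(48*(-8 - 9) + 366262) = (433412 + (1540 - 186357))*(48*(-17) + 366262) = (433412 - 184817)*(-816 + 366262) = 248595*365446 = 90848048370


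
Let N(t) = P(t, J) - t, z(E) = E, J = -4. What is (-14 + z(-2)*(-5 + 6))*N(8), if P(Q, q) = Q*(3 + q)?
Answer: 256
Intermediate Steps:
N(t) = -2*t (N(t) = t*(3 - 4) - t = t*(-1) - t = -t - t = -2*t)
(-14 + z(-2)*(-5 + 6))*N(8) = (-14 - 2*(-5 + 6))*(-2*8) = (-14 - 2*1)*(-16) = (-14 - 2)*(-16) = -16*(-16) = 256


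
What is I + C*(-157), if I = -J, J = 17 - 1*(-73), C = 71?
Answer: -11237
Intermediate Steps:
J = 90 (J = 17 + 73 = 90)
I = -90 (I = -1*90 = -90)
I + C*(-157) = -90 + 71*(-157) = -90 - 11147 = -11237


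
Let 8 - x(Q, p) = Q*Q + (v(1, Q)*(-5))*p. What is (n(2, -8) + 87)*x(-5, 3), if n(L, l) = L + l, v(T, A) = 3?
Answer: 2268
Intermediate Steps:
x(Q, p) = 8 - Q² + 15*p (x(Q, p) = 8 - (Q*Q + (3*(-5))*p) = 8 - (Q² - 15*p) = 8 + (-Q² + 15*p) = 8 - Q² + 15*p)
(n(2, -8) + 87)*x(-5, 3) = ((2 - 8) + 87)*(8 - 1*(-5)² + 15*3) = (-6 + 87)*(8 - 1*25 + 45) = 81*(8 - 25 + 45) = 81*28 = 2268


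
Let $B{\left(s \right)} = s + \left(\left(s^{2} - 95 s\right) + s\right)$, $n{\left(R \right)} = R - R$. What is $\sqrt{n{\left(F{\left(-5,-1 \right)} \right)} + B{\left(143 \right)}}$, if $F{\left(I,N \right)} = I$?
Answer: $5 \sqrt{286} \approx 84.558$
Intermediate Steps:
$n{\left(R \right)} = 0$
$B{\left(s \right)} = s^{2} - 93 s$ ($B{\left(s \right)} = s + \left(s^{2} - 94 s\right) = s^{2} - 93 s$)
$\sqrt{n{\left(F{\left(-5,-1 \right)} \right)} + B{\left(143 \right)}} = \sqrt{0 + 143 \left(-93 + 143\right)} = \sqrt{0 + 143 \cdot 50} = \sqrt{0 + 7150} = \sqrt{7150} = 5 \sqrt{286}$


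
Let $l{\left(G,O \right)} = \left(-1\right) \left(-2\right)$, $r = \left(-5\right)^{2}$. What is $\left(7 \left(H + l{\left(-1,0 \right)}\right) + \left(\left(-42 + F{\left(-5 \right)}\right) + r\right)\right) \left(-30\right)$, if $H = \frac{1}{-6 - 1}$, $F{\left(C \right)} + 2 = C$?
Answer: $330$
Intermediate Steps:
$r = 25$
$F{\left(C \right)} = -2 + C$
$H = - \frac{1}{7}$ ($H = \frac{1}{-7} = - \frac{1}{7} \approx -0.14286$)
$l{\left(G,O \right)} = 2$
$\left(7 \left(H + l{\left(-1,0 \right)}\right) + \left(\left(-42 + F{\left(-5 \right)}\right) + r\right)\right) \left(-30\right) = \left(7 \left(- \frac{1}{7} + 2\right) + \left(\left(-42 - 7\right) + 25\right)\right) \left(-30\right) = \left(7 \cdot \frac{13}{7} + \left(\left(-42 - 7\right) + 25\right)\right) \left(-30\right) = \left(13 + \left(-49 + 25\right)\right) \left(-30\right) = \left(13 - 24\right) \left(-30\right) = \left(-11\right) \left(-30\right) = 330$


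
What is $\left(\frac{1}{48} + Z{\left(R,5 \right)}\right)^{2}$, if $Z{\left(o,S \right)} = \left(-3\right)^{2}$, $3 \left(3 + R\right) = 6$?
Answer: $\frac{187489}{2304} \approx 81.375$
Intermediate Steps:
$R = -1$ ($R = -3 + \frac{1}{3} \cdot 6 = -3 + 2 = -1$)
$Z{\left(o,S \right)} = 9$
$\left(\frac{1}{48} + Z{\left(R,5 \right)}\right)^{2} = \left(\frac{1}{48} + 9\right)^{2} = \left(\frac{433}{48}\right)^{2} = \frac{187489}{2304}$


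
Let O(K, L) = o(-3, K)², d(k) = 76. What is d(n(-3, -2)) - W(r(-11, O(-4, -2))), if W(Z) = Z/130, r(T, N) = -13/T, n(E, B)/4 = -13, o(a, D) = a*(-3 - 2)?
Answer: 8359/110 ≈ 75.991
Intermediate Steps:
o(a, D) = -5*a (o(a, D) = a*(-5) = -5*a)
n(E, B) = -52 (n(E, B) = 4*(-13) = -52)
O(K, L) = 225 (O(K, L) = (-5*(-3))² = 15² = 225)
W(Z) = Z/130 (W(Z) = Z*(1/130) = Z/130)
d(n(-3, -2)) - W(r(-11, O(-4, -2))) = 76 - (-13/(-11))/130 = 76 - (-13*(-1/11))/130 = 76 - 13/(130*11) = 76 - 1*1/110 = 76 - 1/110 = 8359/110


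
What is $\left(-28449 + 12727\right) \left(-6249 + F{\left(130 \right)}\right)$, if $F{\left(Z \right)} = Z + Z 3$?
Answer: $90071338$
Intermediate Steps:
$F{\left(Z \right)} = 4 Z$ ($F{\left(Z \right)} = Z + 3 Z = 4 Z$)
$\left(-28449 + 12727\right) \left(-6249 + F{\left(130 \right)}\right) = \left(-28449 + 12727\right) \left(-6249 + 4 \cdot 130\right) = - 15722 \left(-6249 + 520\right) = \left(-15722\right) \left(-5729\right) = 90071338$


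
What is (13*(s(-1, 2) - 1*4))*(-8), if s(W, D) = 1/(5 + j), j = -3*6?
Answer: 424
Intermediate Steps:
j = -18
s(W, D) = -1/13 (s(W, D) = 1/(5 - 18) = 1/(-13) = -1/13)
(13*(s(-1, 2) - 1*4))*(-8) = (13*(-1/13 - 1*4))*(-8) = (13*(-1/13 - 4))*(-8) = (13*(-53/13))*(-8) = -53*(-8) = 424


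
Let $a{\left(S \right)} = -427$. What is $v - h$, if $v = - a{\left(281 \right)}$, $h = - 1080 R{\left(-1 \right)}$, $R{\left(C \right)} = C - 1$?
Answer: $-1733$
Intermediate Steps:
$R{\left(C \right)} = -1 + C$
$h = 2160$ ($h = - 1080 \left(-1 - 1\right) = \left(-1080\right) \left(-2\right) = 2160$)
$v = 427$ ($v = \left(-1\right) \left(-427\right) = 427$)
$v - h = 427 - 2160 = -1733$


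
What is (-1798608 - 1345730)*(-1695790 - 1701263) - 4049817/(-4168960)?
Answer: 44530674683616079257/4168960 ≈ 1.0681e+13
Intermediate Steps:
(-1798608 - 1345730)*(-1695790 - 1701263) - 4049817/(-4168960) = -3144338*(-3397053) - 4049817*(-1)/4168960 = 10681482835914 - 1*(-4049817/4168960) = 10681482835914 + 4049817/4168960 = 44530674683616079257/4168960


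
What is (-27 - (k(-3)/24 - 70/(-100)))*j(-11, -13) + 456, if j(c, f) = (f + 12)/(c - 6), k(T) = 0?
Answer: 77243/170 ≈ 454.37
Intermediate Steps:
j(c, f) = (12 + f)/(-6 + c)
(-27 - (k(-3)/24 - 70/(-100)))*j(-11, -13) + 456 = (-27 - (0/24 - 70/(-100)))*((12 - 13)/(-6 - 11)) + 456 = (-27 - (0*(1/24) - 70*(-1/100)))*(-1/(-17)) + 456 = (-27 - (0 + 7/10))*(-1/17*(-1)) + 456 = (-27 - 1*7/10)*(1/17) + 456 = (-27 - 7/10)*(1/17) + 456 = -277/10*1/17 + 456 = -277/170 + 456 = 77243/170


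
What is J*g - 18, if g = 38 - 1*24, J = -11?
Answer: -172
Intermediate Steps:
g = 14 (g = 38 - 24 = 14)
J*g - 18 = -11*14 - 18 = -154 - 18 = -172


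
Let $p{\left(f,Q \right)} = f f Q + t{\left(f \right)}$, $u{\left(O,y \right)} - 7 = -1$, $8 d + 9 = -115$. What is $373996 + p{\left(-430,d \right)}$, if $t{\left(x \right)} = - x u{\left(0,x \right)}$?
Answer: $-2489374$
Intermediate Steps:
$d = - \frac{31}{2}$ ($d = - \frac{9}{8} + \frac{1}{8} \left(-115\right) = - \frac{9}{8} - \frac{115}{8} = - \frac{31}{2} \approx -15.5$)
$u{\left(O,y \right)} = 6$ ($u{\left(O,y \right)} = 7 - 1 = 6$)
$t{\left(x \right)} = - 6 x$ ($t{\left(x \right)} = - x 6 = - 6 x$)
$p{\left(f,Q \right)} = - 6 f + Q f^{2}$ ($p{\left(f,Q \right)} = f f Q - 6 f = f^{2} Q - 6 f = Q f^{2} - 6 f = - 6 f + Q f^{2}$)
$373996 + p{\left(-430,d \right)} = 373996 - 430 \left(-6 - -6665\right) = 373996 - 430 \left(-6 + 6665\right) = 373996 - 2863370 = -2489374$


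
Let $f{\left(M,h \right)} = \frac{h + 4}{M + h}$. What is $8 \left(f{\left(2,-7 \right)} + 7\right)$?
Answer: $\frac{304}{5} \approx 60.8$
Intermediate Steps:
$f{\left(M,h \right)} = \frac{4 + h}{M + h}$
$8 \left(f{\left(2,-7 \right)} + 7\right) = 8 \left(\frac{4 - 7}{2 - 7} + 7\right) = 8 \left(\frac{1}{-5} \left(-3\right) + 7\right) = 8 \left(\left(- \frac{1}{5}\right) \left(-3\right) + 7\right) = 8 \left(\frac{3}{5} + 7\right) = 8 \cdot \frac{38}{5} = \frac{304}{5}$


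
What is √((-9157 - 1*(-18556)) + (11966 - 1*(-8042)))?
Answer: √29407 ≈ 171.48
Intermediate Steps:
√((-9157 - 1*(-18556)) + (11966 - 1*(-8042))) = √((-9157 + 18556) + (11966 + 8042)) = √(9399 + 20008) = √29407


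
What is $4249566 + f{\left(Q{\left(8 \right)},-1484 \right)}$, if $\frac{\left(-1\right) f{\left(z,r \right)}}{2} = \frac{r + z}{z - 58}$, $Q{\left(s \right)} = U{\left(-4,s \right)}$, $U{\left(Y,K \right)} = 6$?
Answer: $\frac{55243619}{13} \approx 4.2495 \cdot 10^{6}$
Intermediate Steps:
$Q{\left(s \right)} = 6$
$f{\left(z,r \right)} = - \frac{2 \left(r + z\right)}{-58 + z}$ ($f{\left(z,r \right)} = - 2 \frac{r + z}{z - 58} = - 2 \frac{r + z}{-58 + z} = - \frac{2 \left(r + z\right)}{-58 + z}$)
$4249566 + f{\left(Q{\left(8 \right)},-1484 \right)} = 4249566 + \frac{2 \left(\left(-1\right) \left(-1484\right) - 6\right)}{-58 + 6} = 4249566 + \frac{2 \left(1484 - 6\right)}{-52} = 4249566 + 2 \left(- \frac{1}{52}\right) 1478 = 4249566 - \frac{739}{13} = \frac{55243619}{13}$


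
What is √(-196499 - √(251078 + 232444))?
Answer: √(-196499 - √483522) ≈ 444.07*I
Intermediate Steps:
√(-196499 - √(251078 + 232444)) = √(-196499 - √483522)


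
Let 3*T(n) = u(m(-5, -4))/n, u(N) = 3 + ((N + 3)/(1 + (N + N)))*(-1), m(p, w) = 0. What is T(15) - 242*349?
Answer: -84458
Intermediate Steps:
u(N) = 3 - (3 + N)/(1 + 2*N) (u(N) = 3 + ((3 + N)/(1 + 2*N))*(-1) = 3 - (3 + N)/(1 + 2*N))
T(n) = 0 (T(n) = ((5*0/(1 + 2*0))/n)/3 = ((5*0/(1 + 0))/n)/3 = ((5*0/1)/n)/3 = ((5*0*1)/n)/3 = (0/n)/3 = (⅓)*0 = 0)
T(15) - 242*349 = 0 - 242*349 = 0 - 84458 = -84458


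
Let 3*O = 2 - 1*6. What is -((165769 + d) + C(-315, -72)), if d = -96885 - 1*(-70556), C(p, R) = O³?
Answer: -3764816/27 ≈ -1.3944e+5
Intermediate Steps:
O = -4/3 (O = (2 - 1*6)/3 = (2 - 6)/3 = (⅓)*(-4) = -4/3 ≈ -1.3333)
C(p, R) = -64/27 (C(p, R) = (-4/3)³ = -64/27)
d = -26329 (d = -96885 + 70556 = -26329)
-((165769 + d) + C(-315, -72)) = -((165769 - 26329) - 64/27) = -(139440 - 64/27) = -1*3764816/27 = -3764816/27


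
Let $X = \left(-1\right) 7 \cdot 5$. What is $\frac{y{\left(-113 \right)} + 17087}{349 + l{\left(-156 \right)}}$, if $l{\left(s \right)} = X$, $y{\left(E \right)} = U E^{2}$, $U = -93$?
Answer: $- \frac{585215}{157} \approx -3727.5$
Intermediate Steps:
$y{\left(E \right)} = - 93 E^{2}$
$X = -35$ ($X = \left(-7\right) 5 = -35$)
$l{\left(s \right)} = -35$
$\frac{y{\left(-113 \right)} + 17087}{349 + l{\left(-156 \right)}} = \frac{- 93 \left(-113\right)^{2} + 17087}{349 - 35} = \frac{\left(-93\right) 12769 + 17087}{314} = \left(-1187517 + 17087\right) \frac{1}{314} = \left(-1170430\right) \frac{1}{314} = - \frac{585215}{157}$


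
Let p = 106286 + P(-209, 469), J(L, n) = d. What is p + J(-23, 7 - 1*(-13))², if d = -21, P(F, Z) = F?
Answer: 106518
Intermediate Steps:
J(L, n) = -21
p = 106077 (p = 106286 - 209 = 106077)
p + J(-23, 7 - 1*(-13))² = 106077 + (-21)² = 106077 + 441 = 106518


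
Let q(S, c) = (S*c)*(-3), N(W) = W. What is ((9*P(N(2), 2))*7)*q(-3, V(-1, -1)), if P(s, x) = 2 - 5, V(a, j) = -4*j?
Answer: -6804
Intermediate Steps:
P(s, x) = -3
q(S, c) = -3*S*c
((9*P(N(2), 2))*7)*q(-3, V(-1, -1)) = ((9*(-3))*7)*(-3*(-3)*(-4*(-1))) = (-27*7)*(-3*(-3)*4) = -189*36 = -6804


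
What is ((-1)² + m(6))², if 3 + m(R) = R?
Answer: 16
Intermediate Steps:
m(R) = -3 + R
((-1)² + m(6))² = ((-1)² + (-3 + 6))² = (1 + 3)² = 4² = 16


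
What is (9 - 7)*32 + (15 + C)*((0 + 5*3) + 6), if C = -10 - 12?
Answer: -83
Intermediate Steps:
C = -22
(9 - 7)*32 + (15 + C)*((0 + 5*3) + 6) = (9 - 7)*32 + (15 - 22)*((0 + 5*3) + 6) = 2*32 - 7*((0 + 15) + 6) = 64 - 7*(15 + 6) = 64 - 7*21 = 64 - 147 = -83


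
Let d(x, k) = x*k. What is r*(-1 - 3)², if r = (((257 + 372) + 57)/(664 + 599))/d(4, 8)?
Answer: 343/1263 ≈ 0.27158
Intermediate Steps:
d(x, k) = k*x
r = 343/20208 (r = (((257 + 372) + 57)/(664 + 599))/((8*4)) = ((629 + 57)/1263)/32 = (686*(1/1263))*(1/32) = (686/1263)*(1/32) = 343/20208 ≈ 0.016973)
r*(-1 - 3)² = 343*(-1 - 3)²/20208 = (343/20208)*(-4)² = (343/20208)*16 = 343/1263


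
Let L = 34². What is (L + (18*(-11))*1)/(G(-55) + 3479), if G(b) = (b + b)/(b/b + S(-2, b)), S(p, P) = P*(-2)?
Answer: 106338/386059 ≈ 0.27544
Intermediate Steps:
S(p, P) = -2*P
G(b) = 2*b/(1 - 2*b) (G(b) = (b + b)/(b/b - 2*b) = (2*b)/(1 - 2*b) = 2*b/(1 - 2*b))
L = 1156
(L + (18*(-11))*1)/(G(-55) + 3479) = (1156 + (18*(-11))*1)/(-2*(-55)/(-1 + 2*(-55)) + 3479) = (1156 - 198*1)/(-2*(-55)/(-1 - 110) + 3479) = (1156 - 198)/(-2*(-55)/(-111) + 3479) = 958/(-2*(-55)*(-1/111) + 3479) = 958/(-110/111 + 3479) = 958/(386059/111) = 958*(111/386059) = 106338/386059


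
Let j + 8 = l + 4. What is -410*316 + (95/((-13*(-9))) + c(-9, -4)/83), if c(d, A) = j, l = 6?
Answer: -1258149041/9711 ≈ -1.2956e+5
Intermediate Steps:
j = 2 (j = -8 + (6 + 4) = -8 + 10 = 2)
c(d, A) = 2
-410*316 + (95/((-13*(-9))) + c(-9, -4)/83) = -410*316 + (95/((-13*(-9))) + 2/83) = -129560 + (95/117 + 2*(1/83)) = -129560 + (95*(1/117) + 2/83) = -129560 + (95/117 + 2/83) = -129560 + 8119/9711 = -1258149041/9711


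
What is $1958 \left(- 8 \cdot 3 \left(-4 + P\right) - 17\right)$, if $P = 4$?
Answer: $-33286$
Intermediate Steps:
$1958 \left(- 8 \cdot 3 \left(-4 + P\right) - 17\right) = 1958 \left(- 8 \cdot 3 \left(-4 + 4\right) - 17\right) = 1958 \left(- 8 \cdot 3 \cdot 0 - 17\right) = 1958 \left(\left(-8\right) 0 - 17\right) = 1958 \left(0 - 17\right) = 1958 \left(-17\right) = -33286$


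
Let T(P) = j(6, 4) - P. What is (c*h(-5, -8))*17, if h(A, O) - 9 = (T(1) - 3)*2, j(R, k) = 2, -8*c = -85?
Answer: 7225/8 ≈ 903.13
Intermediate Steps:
c = 85/8 (c = -⅛*(-85) = 85/8 ≈ 10.625)
T(P) = 2 - P
h(A, O) = 5 (h(A, O) = 9 + ((2 - 1*1) - 3)*2 = 9 + ((2 - 1) - 3)*2 = 9 + (1 - 3)*2 = 9 - 2*2 = 9 - 4 = 5)
(c*h(-5, -8))*17 = ((85/8)*5)*17 = (425/8)*17 = 7225/8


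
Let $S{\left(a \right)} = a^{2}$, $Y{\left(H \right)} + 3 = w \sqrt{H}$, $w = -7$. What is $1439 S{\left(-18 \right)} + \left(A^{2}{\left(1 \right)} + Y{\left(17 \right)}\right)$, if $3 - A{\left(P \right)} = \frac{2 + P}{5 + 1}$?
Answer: $\frac{1864957}{4} - 7 \sqrt{17} \approx 4.6621 \cdot 10^{5}$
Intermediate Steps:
$A{\left(P \right)} = \frac{8}{3} - \frac{P}{6}$ ($A{\left(P \right)} = 3 - \frac{2 + P}{5 + 1} = 3 - \frac{2 + P}{6} = 3 - \left(2 + P\right) \frac{1}{6} = 3 - \left(\frac{1}{3} + \frac{P}{6}\right) = \frac{8}{3} - \frac{P}{6}$)
$Y{\left(H \right)} = -3 - 7 \sqrt{H}$
$1439 S{\left(-18 \right)} + \left(A^{2}{\left(1 \right)} + Y{\left(17 \right)}\right) = 1439 \left(-18\right)^{2} - \left(3 - \left(\frac{8}{3} - \frac{1}{6}\right)^{2} + 7 \sqrt{17}\right) = 1439 \cdot 324 - \left(3 - \left(\frac{8}{3} - \frac{1}{6}\right)^{2} + 7 \sqrt{17}\right) = 466236 - \left(3 - \frac{25}{4} + 7 \sqrt{17}\right) = 466236 + \left(\frac{25}{4} - \left(3 + 7 \sqrt{17}\right)\right) = 466236 + \left(\frac{13}{4} - 7 \sqrt{17}\right) = \frac{1864957}{4} - 7 \sqrt{17}$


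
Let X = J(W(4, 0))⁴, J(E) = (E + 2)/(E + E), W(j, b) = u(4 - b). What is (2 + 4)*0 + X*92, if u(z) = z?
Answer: 1863/64 ≈ 29.109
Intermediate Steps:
W(j, b) = 4 - b
J(E) = (2 + E)/(2*E) (J(E) = (2 + E)/((2*E)) = (2 + E)*(1/(2*E)) = (2 + E)/(2*E))
X = 81/256 (X = ((2 + (4 - 1*0))/(2*(4 - 1*0)))⁴ = ((2 + (4 + 0))/(2*(4 + 0)))⁴ = ((½)*(2 + 4)/4)⁴ = ((½)*(¼)*6)⁴ = (¾)⁴ = 81/256 ≈ 0.31641)
(2 + 4)*0 + X*92 = (2 + 4)*0 + (81/256)*92 = 6*0 + 1863/64 = 0 + 1863/64 = 1863/64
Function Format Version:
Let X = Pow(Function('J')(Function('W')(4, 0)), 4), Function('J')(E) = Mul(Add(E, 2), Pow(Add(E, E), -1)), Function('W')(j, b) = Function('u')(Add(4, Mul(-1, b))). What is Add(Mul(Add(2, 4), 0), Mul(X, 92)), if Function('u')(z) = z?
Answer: Rational(1863, 64) ≈ 29.109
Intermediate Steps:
Function('W')(j, b) = Add(4, Mul(-1, b))
Function('J')(E) = Mul(Rational(1, 2), Pow(E, -1), Add(2, E)) (Function('J')(E) = Mul(Add(2, E), Pow(Mul(2, E), -1)) = Mul(Add(2, E), Mul(Rational(1, 2), Pow(E, -1))) = Mul(Rational(1, 2), Pow(E, -1), Add(2, E)))
X = Rational(81, 256) (X = Pow(Mul(Rational(1, 2), Pow(Add(4, Mul(-1, 0)), -1), Add(2, Add(4, Mul(-1, 0)))), 4) = Pow(Mul(Rational(1, 2), Pow(Add(4, 0), -1), Add(2, Add(4, 0))), 4) = Pow(Mul(Rational(1, 2), Pow(4, -1), Add(2, 4)), 4) = Pow(Mul(Rational(1, 2), Rational(1, 4), 6), 4) = Pow(Rational(3, 4), 4) = Rational(81, 256) ≈ 0.31641)
Add(Mul(Add(2, 4), 0), Mul(X, 92)) = Add(Mul(Add(2, 4), 0), Mul(Rational(81, 256), 92)) = Add(Mul(6, 0), Rational(1863, 64)) = Add(0, Rational(1863, 64)) = Rational(1863, 64)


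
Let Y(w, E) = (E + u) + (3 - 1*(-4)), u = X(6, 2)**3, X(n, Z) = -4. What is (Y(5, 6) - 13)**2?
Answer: 4096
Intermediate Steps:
u = -64 (u = (-4)**3 = -64)
Y(w, E) = -57 + E (Y(w, E) = (E - 64) + (3 - 1*(-4)) = (-64 + E) + (3 + 4) = (-64 + E) + 7 = -57 + E)
(Y(5, 6) - 13)**2 = ((-57 + 6) - 13)**2 = (-51 - 13)**2 = (-64)**2 = 4096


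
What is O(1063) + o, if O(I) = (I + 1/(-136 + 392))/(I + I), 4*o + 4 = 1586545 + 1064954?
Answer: 360773287809/544256 ≈ 6.6287e+5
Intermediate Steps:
o = 2651495/4 (o = -1 + (1586545 + 1064954)/4 = -1 + (¼)*2651499 = -1 + 2651499/4 = 2651495/4 ≈ 6.6287e+5)
O(I) = (1/256 + I)/(2*I) (O(I) = (I + 1/256)/((2*I)) = (I + 1/256)*(1/(2*I)) = (1/256 + I)*(1/(2*I)) = (1/256 + I)/(2*I))
O(1063) + o = (1/512)*(1 + 256*1063)/1063 + 2651495/4 = (1/512)*(1/1063)*(1 + 272128) + 2651495/4 = (1/512)*(1/1063)*272129 + 2651495/4 = 272129/544256 + 2651495/4 = 360773287809/544256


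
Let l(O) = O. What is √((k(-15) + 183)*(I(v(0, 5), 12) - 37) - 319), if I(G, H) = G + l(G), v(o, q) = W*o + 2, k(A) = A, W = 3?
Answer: I*√5863 ≈ 76.57*I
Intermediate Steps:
v(o, q) = 2 + 3*o (v(o, q) = 3*o + 2 = 2 + 3*o)
I(G, H) = 2*G (I(G, H) = G + G = 2*G)
√((k(-15) + 183)*(I(v(0, 5), 12) - 37) - 319) = √((-15 + 183)*(2*(2 + 3*0) - 37) - 319) = √(168*(2*(2 + 0) - 37) - 319) = √(168*(2*2 - 37) - 319) = √(168*(4 - 37) - 319) = √(168*(-33) - 319) = √(-5544 - 319) = √(-5863) = I*√5863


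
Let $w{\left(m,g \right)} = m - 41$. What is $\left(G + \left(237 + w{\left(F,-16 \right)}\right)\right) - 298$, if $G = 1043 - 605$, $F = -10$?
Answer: $326$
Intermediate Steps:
$w{\left(m,g \right)} = -41 + m$
$G = 438$ ($G = 1043 - 605 = 438$)
$\left(G + \left(237 + w{\left(F,-16 \right)}\right)\right) - 298 = \left(438 + \left(237 - 51\right)\right) - 298 = \left(438 + 186\right) - 298 = 624 - 298 = 326$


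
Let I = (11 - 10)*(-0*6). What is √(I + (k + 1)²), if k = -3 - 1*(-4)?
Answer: 2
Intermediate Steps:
k = 1 (k = -3 + 4 = 1)
I = 0 (I = 1*(-1*0) = 1*0 = 0)
√(I + (k + 1)²) = √(0 + (1 + 1)²) = √(0 + 2²) = √(0 + 4) = √4 = 2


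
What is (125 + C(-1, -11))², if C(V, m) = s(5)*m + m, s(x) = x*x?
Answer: 25921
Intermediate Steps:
s(x) = x²
C(V, m) = 26*m (C(V, m) = 5²*m + m = 25*m + m = 26*m)
(125 + C(-1, -11))² = (125 + 26*(-11))² = (125 - 286)² = (-161)² = 25921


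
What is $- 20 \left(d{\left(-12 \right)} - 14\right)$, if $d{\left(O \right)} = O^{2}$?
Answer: $-2600$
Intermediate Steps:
$- 20 \left(d{\left(-12 \right)} - 14\right) = - 20 \left(\left(-12\right)^{2} - 14\right) = - 20 \left(144 - 14\right) = \left(-20\right) 130 = -2600$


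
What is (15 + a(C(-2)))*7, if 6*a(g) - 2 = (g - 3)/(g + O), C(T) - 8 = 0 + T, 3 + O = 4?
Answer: 647/6 ≈ 107.83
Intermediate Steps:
O = 1 (O = -3 + 4 = 1)
C(T) = 8 + T (C(T) = 8 + (0 + T) = 8 + T)
a(g) = 1/3 + (-3 + g)/(6*(1 + g)) (a(g) = 1/3 + ((g - 3)/(g + 1))/6 = 1/3 + ((-3 + g)/(1 + g))/6 = 1/3 + (-3 + g)/(6*(1 + g)))
(15 + a(C(-2)))*7 = (15 + (-1 + 3*(8 - 2))/(6*(1 + (8 - 2))))*7 = (15 + (-1 + 3*6)/(6*(1 + 6)))*7 = (15 + (1/6)*(-1 + 18)/7)*7 = (15 + (1/6)*(1/7)*17)*7 = (15 + 17/42)*7 = (647/42)*7 = 647/6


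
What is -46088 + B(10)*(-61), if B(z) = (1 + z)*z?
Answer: -52798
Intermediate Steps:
B(z) = z*(1 + z)
-46088 + B(10)*(-61) = -46088 + (10*(1 + 10))*(-61) = -46088 + (10*11)*(-61) = -46088 + 110*(-61) = -46088 - 6710 = -52798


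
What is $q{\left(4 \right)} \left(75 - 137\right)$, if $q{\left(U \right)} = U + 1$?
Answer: $-310$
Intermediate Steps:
$q{\left(U \right)} = 1 + U$
$q{\left(4 \right)} \left(75 - 137\right) = \left(1 + 4\right) \left(75 - 137\right) = 5 \left(-62\right) = -310$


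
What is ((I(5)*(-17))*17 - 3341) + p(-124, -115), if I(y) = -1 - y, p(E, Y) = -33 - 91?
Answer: -1731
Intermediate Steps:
p(E, Y) = -124
((I(5)*(-17))*17 - 3341) + p(-124, -115) = (((-1 - 1*5)*(-17))*17 - 3341) - 124 = (((-1 - 5)*(-17))*17 - 3341) - 124 = (-6*(-17)*17 - 3341) - 124 = (102*17 - 3341) - 124 = (1734 - 3341) - 124 = -1607 - 124 = -1731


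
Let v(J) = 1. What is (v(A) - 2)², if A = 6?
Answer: 1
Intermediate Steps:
(v(A) - 2)² = (1 - 2)² = (-1)² = 1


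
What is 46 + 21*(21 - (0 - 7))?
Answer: 634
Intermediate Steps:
46 + 21*(21 - (0 - 7)) = 46 + 21*(21 - 1*(-7)) = 46 + 21*(21 + 7) = 46 + 21*28 = 46 + 588 = 634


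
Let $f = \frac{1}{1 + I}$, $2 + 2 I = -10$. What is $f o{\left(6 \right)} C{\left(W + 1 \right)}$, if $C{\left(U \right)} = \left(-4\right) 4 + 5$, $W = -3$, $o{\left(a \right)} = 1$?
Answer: $\frac{11}{5} \approx 2.2$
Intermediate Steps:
$I = -6$ ($I = -1 + \frac{1}{2} \left(-10\right) = -1 - 5 = -6$)
$f = - \frac{1}{5}$ ($f = \frac{1}{1 - 6} = \frac{1}{-5} = - \frac{1}{5} \approx -0.2$)
$C{\left(U \right)} = -11$ ($C{\left(U \right)} = -16 + 5 = -11$)
$f o{\left(6 \right)} C{\left(W + 1 \right)} = \left(- \frac{1}{5}\right) 1 \left(-11\right) = \left(- \frac{1}{5}\right) \left(-11\right) = \frac{11}{5}$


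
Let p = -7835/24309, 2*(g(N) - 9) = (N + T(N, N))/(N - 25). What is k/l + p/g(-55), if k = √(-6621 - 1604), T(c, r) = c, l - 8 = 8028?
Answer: -25072/753579 + 5*I*√329/8036 ≈ -0.033271 + 0.011286*I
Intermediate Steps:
l = 8036 (l = 8 + 8028 = 8036)
g(N) = 9 + N/(-25 + N) (g(N) = 9 + ((N + N)/(N - 25))/2 = 9 + ((2*N)/(-25 + N))/2 = 9 + (2*N/(-25 + N))/2 = 9 + N/(-25 + N))
p = -7835/24309 (p = -7835*1/24309 = -7835/24309 ≈ -0.32231)
k = 5*I*√329 (k = √(-8225) = 5*I*√329 ≈ 90.692*I)
k/l + p/g(-55) = (5*I*√329)/8036 - 7835*(-25 - 55)/(5*(-45 + 2*(-55)))/24309 = (5*I*√329)*(1/8036) - 7835*(-16/(-45 - 110))/24309 = 5*I*√329/8036 - 7835/(24309*(5*(-1/80)*(-155))) = 5*I*√329/8036 - 7835/(24309*155/16) = 5*I*√329/8036 - 7835/24309*16/155 = 5*I*√329/8036 - 25072/753579 = -25072/753579 + 5*I*√329/8036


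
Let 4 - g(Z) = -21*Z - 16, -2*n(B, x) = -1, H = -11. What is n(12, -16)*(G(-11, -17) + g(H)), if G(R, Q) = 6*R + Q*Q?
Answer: 6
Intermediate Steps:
n(B, x) = ½ (n(B, x) = -½*(-1) = ½)
g(Z) = 20 + 21*Z (g(Z) = 4 - (-21*Z - 16) = 4 - (-16 - 21*Z) = 4 + (16 + 21*Z) = 20 + 21*Z)
G(R, Q) = Q² + 6*R (G(R, Q) = 6*R + Q² = Q² + 6*R)
n(12, -16)*(G(-11, -17) + g(H)) = (((-17)² + 6*(-11)) + (20 + 21*(-11)))/2 = ((289 - 66) + (20 - 231))/2 = (223 - 211)/2 = (½)*12 = 6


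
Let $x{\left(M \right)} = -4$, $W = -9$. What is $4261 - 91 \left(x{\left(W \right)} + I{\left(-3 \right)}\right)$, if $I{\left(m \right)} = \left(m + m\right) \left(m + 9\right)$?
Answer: $7901$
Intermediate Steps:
$I{\left(m \right)} = 2 m \left(9 + m\right)$
$4261 - 91 \left(x{\left(W \right)} + I{\left(-3 \right)}\right) = 4261 - 91 \left(-4 + 2 \left(-3\right) \left(9 - 3\right)\right) = 4261 - 91 \left(-4 + 2 \left(-3\right) 6\right) = 4261 - 91 \left(-4 - 36\right) = 4261 - 91 \left(-40\right) = 4261 - -3640 = 4261 + 3640 = 7901$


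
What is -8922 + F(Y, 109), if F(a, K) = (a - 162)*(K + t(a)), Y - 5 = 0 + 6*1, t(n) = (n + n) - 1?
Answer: -28552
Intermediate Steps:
t(n) = -1 + 2*n (t(n) = 2*n - 1 = -1 + 2*n)
Y = 11 (Y = 5 + (0 + 6*1) = 5 + (0 + 6) = 5 + 6 = 11)
F(a, K) = (-162 + a)*(-1 + K + 2*a) (F(a, K) = (a - 162)*(K + (-1 + 2*a)) = (-162 + a)*(-1 + K + 2*a))
-8922 + F(Y, 109) = -8922 + (162 - 325*11 - 162*109 + 2*11**2 + 109*11) = -8922 + (162 - 3575 - 17658 + 2*121 + 1199) = -8922 + (162 - 3575 - 17658 + 242 + 1199) = -8922 - 19630 = -28552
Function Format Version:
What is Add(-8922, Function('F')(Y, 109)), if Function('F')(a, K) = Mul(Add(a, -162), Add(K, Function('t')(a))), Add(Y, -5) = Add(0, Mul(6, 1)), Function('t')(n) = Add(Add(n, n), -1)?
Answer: -28552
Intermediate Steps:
Function('t')(n) = Add(-1, Mul(2, n)) (Function('t')(n) = Add(Mul(2, n), -1) = Add(-1, Mul(2, n)))
Y = 11 (Y = Add(5, Add(0, Mul(6, 1))) = Add(5, Add(0, 6)) = Add(5, 6) = 11)
Function('F')(a, K) = Mul(Add(-162, a), Add(-1, K, Mul(2, a))) (Function('F')(a, K) = Mul(Add(a, -162), Add(K, Add(-1, Mul(2, a)))) = Mul(Add(-162, a), Add(-1, K, Mul(2, a))))
Add(-8922, Function('F')(Y, 109)) = Add(-8922, Add(162, Mul(-325, 11), Mul(-162, 109), Mul(2, Pow(11, 2)), Mul(109, 11))) = Add(-8922, Add(162, -3575, -17658, Mul(2, 121), 1199)) = Add(-8922, Add(162, -3575, -17658, 242, 1199)) = Add(-8922, -19630) = -28552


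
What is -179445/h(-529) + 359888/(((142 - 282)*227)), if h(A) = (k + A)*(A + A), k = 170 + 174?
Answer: -3807182017/311014970 ≈ -12.241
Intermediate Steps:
k = 344
h(A) = 2*A*(344 + A) (h(A) = (344 + A)*(A + A) = (344 + A)*(2*A) = 2*A*(344 + A))
-179445/h(-529) + 359888/(((142 - 282)*227)) = -179445*(-1/(1058*(344 - 529))) + 359888/(((142 - 282)*227)) = -179445/(2*(-529)*(-185)) + 359888/((-140*227)) = -179445/195730 + 359888/(-31780) = -179445*1/195730 + 359888*(-1/31780) = -35889/39146 - 89972/7945 = -3807182017/311014970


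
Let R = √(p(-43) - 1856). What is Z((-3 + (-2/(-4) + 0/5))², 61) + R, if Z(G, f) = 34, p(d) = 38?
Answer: 34 + 3*I*√202 ≈ 34.0 + 42.638*I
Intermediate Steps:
R = 3*I*√202 (R = √(38 - 1856) = √(-1818) = 3*I*√202 ≈ 42.638*I)
Z((-3 + (-2/(-4) + 0/5))², 61) + R = 34 + 3*I*√202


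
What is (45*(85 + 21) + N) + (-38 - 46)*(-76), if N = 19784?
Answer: 30938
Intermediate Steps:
(45*(85 + 21) + N) + (-38 - 46)*(-76) = (45*(85 + 21) + 19784) + (-38 - 46)*(-76) = (45*106 + 19784) - 84*(-76) = (4770 + 19784) + 6384 = 24554 + 6384 = 30938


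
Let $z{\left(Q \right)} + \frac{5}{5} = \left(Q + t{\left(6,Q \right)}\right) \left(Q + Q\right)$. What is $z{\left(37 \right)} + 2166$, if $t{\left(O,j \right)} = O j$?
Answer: $21331$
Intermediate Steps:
$z{\left(Q \right)} = -1 + 14 Q^{2}$ ($z{\left(Q \right)} = -1 + \left(Q + 6 Q\right) \left(Q + Q\right) = -1 + 7 Q 2 Q = -1 + 14 Q^{2}$)
$z{\left(37 \right)} + 2166 = \left(-1 + 14 \cdot 37^{2}\right) + 2166 = \left(-1 + 14 \cdot 1369\right) + 2166 = \left(-1 + 19166\right) + 2166 = 19165 + 2166 = 21331$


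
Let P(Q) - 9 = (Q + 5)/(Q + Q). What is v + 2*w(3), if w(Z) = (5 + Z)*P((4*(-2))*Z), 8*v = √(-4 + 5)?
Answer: 3611/24 ≈ 150.46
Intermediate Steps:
v = ⅛ (v = √(-4 + 5)/8 = √1/8 = (⅛)*1 = ⅛ ≈ 0.12500)
P(Q) = 9 + (5 + Q)/(2*Q) (P(Q) = 9 + (Q + 5)/(Q + Q) = 9 + (5 + Q)/((2*Q)) = 9 + (5 + Q)*(1/(2*Q)) = 9 + (5 + Q)/(2*Q))
w(Z) = -(5 + Z)*(5 - 152*Z)/(16*Z) (w(Z) = (5 + Z)*((5 + 19*((4*(-2))*Z))/(2*(((4*(-2))*Z)))) = (5 + Z)*((5 + 19*(-8*Z))/(2*((-8*Z)))) = (5 + Z)*((-1/(8*Z))*(5 - 152*Z)/2) = (5 + Z)*(-(5 - 152*Z)/(16*Z)) = -(5 + Z)*(5 - 152*Z)/(16*Z))
v + 2*w(3) = ⅛ + 2*((1/16)*(-5 + 152*3)*(5 + 3)/3) = ⅛ + 2*((1/16)*(⅓)*(-5 + 456)*8) = ⅛ + 2*((1/16)*(⅓)*451*8) = ⅛ + 2*(451/6) = ⅛ + 451/3 = 3611/24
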